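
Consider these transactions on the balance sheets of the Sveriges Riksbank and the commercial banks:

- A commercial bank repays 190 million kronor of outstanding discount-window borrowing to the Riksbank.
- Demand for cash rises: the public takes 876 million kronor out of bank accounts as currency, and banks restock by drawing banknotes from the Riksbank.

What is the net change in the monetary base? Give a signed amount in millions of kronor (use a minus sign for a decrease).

-190 million

Discount-window repayment 190 million kronor: Riksbank balance sheet contracts → −190M.
Currency withdrawal 876 million kronor: just a shift between currency and reserves — both are base money → 0.
Net: −190 + 0 = -190 million.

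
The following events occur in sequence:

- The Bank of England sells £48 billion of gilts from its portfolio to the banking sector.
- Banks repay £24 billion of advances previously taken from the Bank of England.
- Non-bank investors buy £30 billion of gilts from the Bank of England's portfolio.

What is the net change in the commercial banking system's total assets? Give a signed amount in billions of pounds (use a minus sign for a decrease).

Bank of England balance sheet:
  Assets:      Securities −£78B, Loans to banks −£24B
  Liabilities: Bank reserves −£102B
Commercial banking system:
  Assets:      Reserves at CB −£102B, Securities +£48B
  Liabilities: Checkable deposits −£30B, Borrowings from CB −£24B
Change in total bank assets = -£54 billion.

-£54 billion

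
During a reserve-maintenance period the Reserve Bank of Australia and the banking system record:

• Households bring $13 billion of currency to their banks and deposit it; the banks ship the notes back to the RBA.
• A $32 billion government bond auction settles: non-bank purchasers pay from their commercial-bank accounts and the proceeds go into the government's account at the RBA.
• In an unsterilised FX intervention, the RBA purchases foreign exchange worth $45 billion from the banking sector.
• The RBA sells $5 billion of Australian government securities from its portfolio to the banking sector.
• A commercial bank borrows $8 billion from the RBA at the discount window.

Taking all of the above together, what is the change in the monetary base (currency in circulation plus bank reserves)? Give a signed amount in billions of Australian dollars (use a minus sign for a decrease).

RBA balance sheet:
  Assets:      Securities −$5B, Loans to banks +$8B, Foreign assets +$45B
  Liabilities: Bank reserves +$29B, Currency in circulation −$13B, Government deposits +$32B
Commercial banking system:
  Assets:      Reserves at CB +$29B, Securities +$5B, Foreign assets −$45B
  Liabilities: Checkable deposits −$19B, Borrowings from CB +$8B
Monetary base = currency + reserves: −$13B + (+$29B) = +$16 billion.

+$16 billion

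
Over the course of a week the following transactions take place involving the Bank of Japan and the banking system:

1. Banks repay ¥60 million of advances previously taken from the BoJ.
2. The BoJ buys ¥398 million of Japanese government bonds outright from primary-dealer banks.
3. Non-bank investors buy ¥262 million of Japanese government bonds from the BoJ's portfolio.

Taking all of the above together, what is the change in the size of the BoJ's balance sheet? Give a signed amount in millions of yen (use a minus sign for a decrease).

BoJ balance sheet:
  Assets:      Securities +¥136M, Loans to banks −¥60M
  Liabilities: Bank reserves +¥76M
Change in total BoJ assets = +¥76 million.

+¥76 million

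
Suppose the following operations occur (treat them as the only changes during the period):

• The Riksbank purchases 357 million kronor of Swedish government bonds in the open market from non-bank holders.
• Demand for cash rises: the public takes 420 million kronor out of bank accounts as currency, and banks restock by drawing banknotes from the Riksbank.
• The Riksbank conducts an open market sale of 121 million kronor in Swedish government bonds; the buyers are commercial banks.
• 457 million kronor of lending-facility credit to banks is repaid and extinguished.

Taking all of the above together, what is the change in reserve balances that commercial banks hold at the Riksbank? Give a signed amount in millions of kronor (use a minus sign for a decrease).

-641 million

Riksbank balance sheet:
  Assets:      Securities +236M, Loans to banks −457M
  Liabilities: Bank reserves −641M, Currency in circulation +420M
So the change in reserve balances that commercial banks hold at the Riksbank is -641 million.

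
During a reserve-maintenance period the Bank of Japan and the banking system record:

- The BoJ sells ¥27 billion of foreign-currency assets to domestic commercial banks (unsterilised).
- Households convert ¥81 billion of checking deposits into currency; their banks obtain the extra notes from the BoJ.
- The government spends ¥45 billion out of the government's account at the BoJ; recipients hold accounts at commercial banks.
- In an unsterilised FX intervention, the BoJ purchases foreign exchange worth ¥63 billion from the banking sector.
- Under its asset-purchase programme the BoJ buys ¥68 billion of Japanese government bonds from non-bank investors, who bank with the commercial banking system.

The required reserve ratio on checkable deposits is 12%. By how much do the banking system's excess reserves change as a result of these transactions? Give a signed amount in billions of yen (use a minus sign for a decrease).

+¥64.16 billion

FX sale ¥27 billion: reserves −¥27B, deposits 0.
Currency withdrawal ¥81 billion: reserves −¥81B, deposits −¥81B.
Government spending ¥45 billion: reserves +¥45B, deposits +¥45B.
FX purchase ¥63 billion: reserves +¥63B, deposits 0.
Asset purchase (from non-banks) ¥68 billion: reserves +¥68B, deposits +¥68B.
Totals: Δreserves = +¥68B, Δdeposits = +¥32B.
Δrequired reserves = 12% × +¥32B = +¥3.84B.
Δexcess reserves = Δreserves − Δrequired = +¥68B − (+¥3.84B) = +¥64.16 billion.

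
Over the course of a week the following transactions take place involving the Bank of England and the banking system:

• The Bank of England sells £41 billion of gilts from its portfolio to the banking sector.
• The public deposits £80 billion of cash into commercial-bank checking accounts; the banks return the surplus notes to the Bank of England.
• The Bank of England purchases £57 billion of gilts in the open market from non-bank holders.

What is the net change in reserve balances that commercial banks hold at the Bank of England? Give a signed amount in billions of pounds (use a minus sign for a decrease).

+£96 billion

Bank of England balance sheet:
  Assets:      Securities +£16B
  Liabilities: Bank reserves +£96B, Currency in circulation −£80B
So the change in reserve balances that commercial banks hold at the Bank of England is +£96 billion.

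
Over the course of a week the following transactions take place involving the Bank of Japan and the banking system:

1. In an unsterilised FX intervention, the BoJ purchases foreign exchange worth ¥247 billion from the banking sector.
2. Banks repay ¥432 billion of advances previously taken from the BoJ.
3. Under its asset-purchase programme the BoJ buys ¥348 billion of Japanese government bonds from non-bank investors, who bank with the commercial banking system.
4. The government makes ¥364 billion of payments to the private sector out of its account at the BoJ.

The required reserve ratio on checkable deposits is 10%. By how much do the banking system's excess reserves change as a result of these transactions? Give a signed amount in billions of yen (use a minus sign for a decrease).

FX purchase ¥247 billion: reserves +¥247B, deposits 0.
Discount-window repayment ¥432 billion: reserves −¥432B, deposits 0.
Asset purchase (from non-banks) ¥348 billion: reserves +¥348B, deposits +¥348B.
Government spending ¥364 billion: reserves +¥364B, deposits +¥364B.
Totals: Δreserves = +¥527B, Δdeposits = +¥712B.
Δrequired reserves = 10% × +¥712B = +¥71.2B.
Δexcess reserves = Δreserves − Δrequired = +¥527B − (+¥71.2B) = +¥455.8 billion.

+¥455.8 billion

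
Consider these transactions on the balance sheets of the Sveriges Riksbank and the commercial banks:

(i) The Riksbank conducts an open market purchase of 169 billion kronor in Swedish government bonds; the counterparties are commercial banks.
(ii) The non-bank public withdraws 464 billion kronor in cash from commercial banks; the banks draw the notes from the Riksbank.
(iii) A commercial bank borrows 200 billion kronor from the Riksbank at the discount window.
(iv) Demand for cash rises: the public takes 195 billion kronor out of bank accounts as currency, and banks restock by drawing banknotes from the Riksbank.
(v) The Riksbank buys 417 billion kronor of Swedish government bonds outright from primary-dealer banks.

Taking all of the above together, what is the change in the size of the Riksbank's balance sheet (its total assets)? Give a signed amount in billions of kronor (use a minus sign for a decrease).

Riksbank balance sheet:
  Assets:      Securities +586B, Loans to banks +200B
  Liabilities: Bank reserves +127B, Currency in circulation +659B
Change in total Riksbank assets = +786 billion.

+786 billion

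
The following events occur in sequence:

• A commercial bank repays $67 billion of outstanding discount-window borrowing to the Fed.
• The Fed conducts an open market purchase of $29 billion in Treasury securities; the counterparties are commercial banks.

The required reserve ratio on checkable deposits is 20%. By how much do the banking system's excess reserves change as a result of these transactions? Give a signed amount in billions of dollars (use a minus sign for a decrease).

-$38 billion

Discount-window repayment $67 billion: reserves −$67B, deposits 0.
OMO purchase (from banks) $29 billion: reserves +$29B, deposits 0.
Totals: Δreserves = −$38B, Δdeposits = 0.
Δrequired reserves = 20% × 0 = 0.
Δexcess reserves = Δreserves − Δrequired = −$38B − (0) = -$38 billion.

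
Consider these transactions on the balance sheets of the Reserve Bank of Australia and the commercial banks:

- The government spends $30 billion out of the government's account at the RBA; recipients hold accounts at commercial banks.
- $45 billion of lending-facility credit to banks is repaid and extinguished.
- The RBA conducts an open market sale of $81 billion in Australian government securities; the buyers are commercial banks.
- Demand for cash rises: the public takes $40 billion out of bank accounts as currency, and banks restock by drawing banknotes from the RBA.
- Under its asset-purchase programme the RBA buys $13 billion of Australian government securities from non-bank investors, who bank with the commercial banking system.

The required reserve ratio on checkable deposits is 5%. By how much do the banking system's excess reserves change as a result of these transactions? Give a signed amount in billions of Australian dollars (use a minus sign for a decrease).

Government spending $30 billion: reserves +$30B, deposits +$30B.
Discount-window repayment $45 billion: reserves −$45B, deposits 0.
OMO sale (to banks) $81 billion: reserves −$81B, deposits 0.
Currency withdrawal $40 billion: reserves −$40B, deposits −$40B.
Asset purchase (from non-banks) $13 billion: reserves +$13B, deposits +$13B.
Totals: Δreserves = −$123B, Δdeposits = +$3B.
Δrequired reserves = 5% × +$3B = +$0.15B.
Δexcess reserves = Δreserves − Δrequired = −$123B − (+$0.15B) = -$123.15 billion.

-$123.15 billion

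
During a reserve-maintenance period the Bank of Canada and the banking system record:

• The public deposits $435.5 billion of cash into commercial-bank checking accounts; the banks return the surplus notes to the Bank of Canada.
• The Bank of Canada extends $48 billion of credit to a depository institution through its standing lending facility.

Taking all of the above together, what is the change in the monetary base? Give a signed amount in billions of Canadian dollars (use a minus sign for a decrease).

Bank of Canada balance sheet:
  Assets:      Loans to banks +$48B
  Liabilities: Bank reserves +$483.5B, Currency in circulation −$435.5B
Commercial banking system:
  Assets:      Reserves at CB +$483.5B
  Liabilities: Checkable deposits +$435.5B, Borrowings from CB +$48B
Monetary base = currency + reserves: −$435.5B + (+$483.5B) = +$48 billion.

+$48 billion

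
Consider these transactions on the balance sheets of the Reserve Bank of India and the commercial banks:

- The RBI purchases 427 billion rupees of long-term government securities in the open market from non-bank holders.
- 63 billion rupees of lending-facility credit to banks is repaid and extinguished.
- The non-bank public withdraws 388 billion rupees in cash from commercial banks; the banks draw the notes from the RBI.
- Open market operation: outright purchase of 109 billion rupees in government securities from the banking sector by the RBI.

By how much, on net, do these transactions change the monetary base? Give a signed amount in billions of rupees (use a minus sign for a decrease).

RBI balance sheet:
  Assets:      Securities +536B, Loans to banks −63B
  Liabilities: Bank reserves +85B, Currency in circulation +388B
Monetary base = currency + reserves: +388B + (+85B) = +473 billion.

+473 billion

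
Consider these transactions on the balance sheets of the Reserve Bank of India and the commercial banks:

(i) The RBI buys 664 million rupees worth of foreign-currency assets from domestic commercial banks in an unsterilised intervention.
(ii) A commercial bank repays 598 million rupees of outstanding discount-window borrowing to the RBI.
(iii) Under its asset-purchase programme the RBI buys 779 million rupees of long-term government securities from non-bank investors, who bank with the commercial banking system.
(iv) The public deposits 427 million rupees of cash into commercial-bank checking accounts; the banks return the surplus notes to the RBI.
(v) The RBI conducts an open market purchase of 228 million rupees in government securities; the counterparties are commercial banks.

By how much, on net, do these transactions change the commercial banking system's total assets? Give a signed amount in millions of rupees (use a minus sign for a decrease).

+608 million

FX purchase 664 million rupees: just an asset swap on bank balance sheets → 0.
Discount-window repayment 598 million rupees: bank balance sheets shrink → −598M.
Asset purchase (from non-banks) 779 million rupees: bank balance sheets expand → +779M.
Currency deposit 427 million rupees: bank balance sheets expand → +427M.
OMO purchase (from banks) 228 million rupees: just an asset swap on bank balance sheets → 0.
Net: 0 − 598 + 779 + 427 + 0 = +608 million.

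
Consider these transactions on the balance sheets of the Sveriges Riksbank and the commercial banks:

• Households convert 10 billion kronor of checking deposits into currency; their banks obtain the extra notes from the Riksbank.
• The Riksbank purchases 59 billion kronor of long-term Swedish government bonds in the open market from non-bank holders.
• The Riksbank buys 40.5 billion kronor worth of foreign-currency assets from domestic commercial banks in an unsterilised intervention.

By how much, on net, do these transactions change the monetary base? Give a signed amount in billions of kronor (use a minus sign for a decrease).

+99.5 billion

Riksbank balance sheet:
  Assets:      Securities +59B, Foreign assets +40.5B
  Liabilities: Bank reserves +89.5B, Currency in circulation +10B
Monetary base = currency + reserves: +10B + (+89.5B) = +99.5 billion.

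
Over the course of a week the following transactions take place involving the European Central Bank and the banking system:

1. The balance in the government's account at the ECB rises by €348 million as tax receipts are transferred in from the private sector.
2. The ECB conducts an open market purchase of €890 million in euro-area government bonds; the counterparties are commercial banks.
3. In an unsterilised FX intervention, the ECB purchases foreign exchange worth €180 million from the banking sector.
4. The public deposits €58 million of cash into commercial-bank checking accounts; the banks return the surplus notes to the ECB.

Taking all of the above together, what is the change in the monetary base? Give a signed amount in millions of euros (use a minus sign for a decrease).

+€722 million

Government account inflow €348 million: reserves shift to a non-base liability → −€348M.
OMO purchase (from banks) €890 million: ECB balance sheet expands → +€890M.
FX purchase €180 million: ECB balance sheet expands → +€180M.
Currency deposit €58 million: just a shift between currency and reserves — both are base money → 0.
Net: −348 + 890 + 180 + 0 = +€722 million.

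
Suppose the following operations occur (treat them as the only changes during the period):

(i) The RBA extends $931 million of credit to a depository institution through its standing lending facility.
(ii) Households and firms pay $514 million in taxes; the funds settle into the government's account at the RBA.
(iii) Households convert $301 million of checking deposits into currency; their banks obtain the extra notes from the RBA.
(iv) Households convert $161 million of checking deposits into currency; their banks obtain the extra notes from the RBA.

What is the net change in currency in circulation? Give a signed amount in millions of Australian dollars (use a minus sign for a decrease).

+$462 million

RBA balance sheet:
  Assets:      Loans to banks +$931M
  Liabilities: Bank reserves −$45M, Currency in circulation +$462M, Government deposits +$514M
Commercial banking system:
  Assets:      Reserves at CB −$45M
  Liabilities: Checkable deposits −$976M, Borrowings from CB +$931M
So the change in currency in circulation is +$462 million.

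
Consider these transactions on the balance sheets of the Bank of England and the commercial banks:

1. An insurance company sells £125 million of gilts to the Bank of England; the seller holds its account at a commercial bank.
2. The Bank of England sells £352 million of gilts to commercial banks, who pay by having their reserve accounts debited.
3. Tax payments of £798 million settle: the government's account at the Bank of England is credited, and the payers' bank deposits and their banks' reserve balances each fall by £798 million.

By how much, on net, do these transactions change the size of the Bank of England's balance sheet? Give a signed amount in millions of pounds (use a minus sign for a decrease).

-£227 million

Bank of England balance sheet:
  Assets:      Securities −£227M
  Liabilities: Bank reserves −£1025M, Government deposits +£798M
Change in total Bank of England assets = -£227 million.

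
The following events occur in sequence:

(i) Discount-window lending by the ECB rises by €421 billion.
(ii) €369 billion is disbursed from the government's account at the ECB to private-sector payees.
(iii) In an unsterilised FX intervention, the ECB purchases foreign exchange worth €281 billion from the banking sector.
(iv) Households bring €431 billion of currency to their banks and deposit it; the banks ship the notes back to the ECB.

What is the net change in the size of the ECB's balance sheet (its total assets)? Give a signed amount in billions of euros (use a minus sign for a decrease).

Discount-window loan €421 billion: an ECB asset is acquired → +€421B.
Government spending €369 billion: only the composition of liabilities changes → 0.
FX purchase €281 billion: an ECB asset is acquired → +€281B.
Currency deposit €431 billion: only the composition of liabilities changes → 0.
Net: 421 + 0 + 281 + 0 = +€702 billion.

+€702 billion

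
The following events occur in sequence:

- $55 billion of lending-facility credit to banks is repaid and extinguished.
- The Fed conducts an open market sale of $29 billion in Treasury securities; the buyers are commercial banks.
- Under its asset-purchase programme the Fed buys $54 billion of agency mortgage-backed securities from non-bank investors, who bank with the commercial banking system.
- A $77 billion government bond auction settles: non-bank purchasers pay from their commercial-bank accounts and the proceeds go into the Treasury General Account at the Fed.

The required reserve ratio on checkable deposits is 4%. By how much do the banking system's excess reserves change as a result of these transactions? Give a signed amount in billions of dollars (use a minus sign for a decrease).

-$106.08 billion

Discount-window repayment $55 billion: reserves −$55B, deposits 0.
OMO sale (to banks) $29 billion: reserves −$29B, deposits 0.
Asset purchase (from non-banks) $54 billion: reserves +$54B, deposits +$54B.
Government account inflow $77 billion: reserves −$77B, deposits −$77B.
Totals: Δreserves = −$107B, Δdeposits = −$23B.
Δrequired reserves = 4% × −$23B = −$0.92B.
Δexcess reserves = Δreserves − Δrequired = −$107B − (−$0.92B) = -$106.08 billion.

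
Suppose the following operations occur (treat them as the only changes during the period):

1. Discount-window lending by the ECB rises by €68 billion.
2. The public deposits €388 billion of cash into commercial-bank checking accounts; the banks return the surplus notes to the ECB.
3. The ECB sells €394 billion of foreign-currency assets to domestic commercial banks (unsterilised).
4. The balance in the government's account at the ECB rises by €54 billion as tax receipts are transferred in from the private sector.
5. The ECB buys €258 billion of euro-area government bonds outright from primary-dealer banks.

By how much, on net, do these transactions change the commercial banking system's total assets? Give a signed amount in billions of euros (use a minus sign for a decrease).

ECB balance sheet:
  Assets:      Securities +€258B, Loans to banks +€68B, Foreign assets −€394B
  Liabilities: Bank reserves +€266B, Currency in circulation −€388B, Government deposits +€54B
Commercial banking system:
  Assets:      Reserves at CB +€266B, Securities −€258B, Foreign assets +€394B
  Liabilities: Checkable deposits +€334B, Borrowings from CB +€68B
Change in total bank assets = +€402 billion.

+€402 billion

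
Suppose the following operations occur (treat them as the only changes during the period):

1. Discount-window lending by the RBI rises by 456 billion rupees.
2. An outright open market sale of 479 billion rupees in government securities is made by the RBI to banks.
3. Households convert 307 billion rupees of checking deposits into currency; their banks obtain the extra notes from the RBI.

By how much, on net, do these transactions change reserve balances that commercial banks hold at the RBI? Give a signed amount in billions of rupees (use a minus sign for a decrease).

Discount-window loan 456 billion rupees: the loan is credited to the bank's reserve account → +456B.
OMO sale (to banks) 479 billion rupees: the buying banks pay out of their reserve balances → −479B.
Currency withdrawal 307 billion rupees: banks swap reserves for currency → −307B.
Net: 456 − 479 − 307 = -330 billion.

-330 billion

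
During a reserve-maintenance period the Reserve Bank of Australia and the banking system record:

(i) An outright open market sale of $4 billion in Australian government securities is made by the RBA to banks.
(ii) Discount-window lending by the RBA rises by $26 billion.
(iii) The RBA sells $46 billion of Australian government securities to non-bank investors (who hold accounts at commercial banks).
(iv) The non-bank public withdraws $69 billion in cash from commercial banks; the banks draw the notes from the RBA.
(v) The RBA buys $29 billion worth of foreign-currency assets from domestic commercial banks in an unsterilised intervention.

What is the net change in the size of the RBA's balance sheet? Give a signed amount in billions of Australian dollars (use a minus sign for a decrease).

OMO sale (to banks) $4 billion: an RBA asset is shed → −$4B.
Discount-window loan $26 billion: an RBA asset is acquired → +$26B.
Asset sale (to non-banks) $46 billion: an RBA asset is shed → −$46B.
Currency withdrawal $69 billion: only the composition of liabilities changes → 0.
FX purchase $29 billion: an RBA asset is acquired → +$29B.
Net: −4 + 26 − 46 + 0 + 29 = +$5 billion.

+$5 billion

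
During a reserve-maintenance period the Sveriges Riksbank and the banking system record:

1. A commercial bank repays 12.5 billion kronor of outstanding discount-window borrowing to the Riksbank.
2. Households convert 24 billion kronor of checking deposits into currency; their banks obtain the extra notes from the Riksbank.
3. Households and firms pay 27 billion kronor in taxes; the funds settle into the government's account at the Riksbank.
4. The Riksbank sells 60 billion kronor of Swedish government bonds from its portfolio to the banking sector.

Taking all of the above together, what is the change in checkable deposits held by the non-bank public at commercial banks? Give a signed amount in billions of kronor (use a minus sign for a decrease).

-51 billion

Riksbank balance sheet:
  Assets:      Securities −60B, Loans to banks −12.5B
  Liabilities: Bank reserves −123.5B, Currency in circulation +24B, Government deposits +27B
Commercial banking system:
  Assets:      Reserves at CB −123.5B, Securities +60B
  Liabilities: Checkable deposits −51B, Borrowings from CB −12.5B
So the change in checkable deposits held by the non-bank public at commercial banks is -51 billion.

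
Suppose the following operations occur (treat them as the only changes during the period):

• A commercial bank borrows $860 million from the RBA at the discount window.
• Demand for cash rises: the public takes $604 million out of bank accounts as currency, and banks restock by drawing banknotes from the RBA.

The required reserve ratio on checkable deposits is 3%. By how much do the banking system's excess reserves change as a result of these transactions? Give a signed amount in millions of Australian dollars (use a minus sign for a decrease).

+$274.12 million

Discount-window loan $860 million: reserves +$860M, deposits 0.
Currency withdrawal $604 million: reserves −$604M, deposits −$604M.
Totals: Δreserves = +$256M, Δdeposits = −$604M.
Δrequired reserves = 3% × −$604M = −$18.12M.
Δexcess reserves = Δreserves − Δrequired = +$256M − (−$18.12M) = +$274.12 million.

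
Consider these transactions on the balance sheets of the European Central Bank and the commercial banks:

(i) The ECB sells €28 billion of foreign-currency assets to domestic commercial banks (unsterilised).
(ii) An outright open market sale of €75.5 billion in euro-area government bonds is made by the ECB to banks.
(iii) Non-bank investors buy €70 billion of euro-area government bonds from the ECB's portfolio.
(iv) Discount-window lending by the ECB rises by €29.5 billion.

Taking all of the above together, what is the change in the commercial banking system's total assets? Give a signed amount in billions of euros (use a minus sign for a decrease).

-€40.5 billion

ECB balance sheet:
  Assets:      Securities −€145.5B, Loans to banks +€29.5B, Foreign assets −€28B
  Liabilities: Bank reserves −€144B
Commercial banking system:
  Assets:      Reserves at CB −€144B, Securities +€75.5B, Foreign assets +€28B
  Liabilities: Checkable deposits −€70B, Borrowings from CB +€29.5B
Change in total bank assets = -€40.5 billion.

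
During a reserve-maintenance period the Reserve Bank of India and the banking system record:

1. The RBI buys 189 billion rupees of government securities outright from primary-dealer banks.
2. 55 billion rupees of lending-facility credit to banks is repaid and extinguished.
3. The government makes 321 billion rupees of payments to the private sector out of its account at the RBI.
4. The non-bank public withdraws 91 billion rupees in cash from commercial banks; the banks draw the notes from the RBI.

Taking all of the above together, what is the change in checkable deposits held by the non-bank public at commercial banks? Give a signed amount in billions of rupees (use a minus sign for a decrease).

+230 billion

OMO purchase (from banks) 189 billion rupees: the counterparty is a bank, so public deposits are unchanged → 0.
Discount-window repayment 55 billion rupees: the counterparty is a bank, so public deposits are unchanged → 0.
Government spending 321 billion rupees: non-bank counterparties' bank balances rise → +321B.
Currency withdrawal 91 billion rupees: non-bank counterparties' bank balances fall → −91B.
Net: 0 + 0 + 321 − 91 = +230 billion.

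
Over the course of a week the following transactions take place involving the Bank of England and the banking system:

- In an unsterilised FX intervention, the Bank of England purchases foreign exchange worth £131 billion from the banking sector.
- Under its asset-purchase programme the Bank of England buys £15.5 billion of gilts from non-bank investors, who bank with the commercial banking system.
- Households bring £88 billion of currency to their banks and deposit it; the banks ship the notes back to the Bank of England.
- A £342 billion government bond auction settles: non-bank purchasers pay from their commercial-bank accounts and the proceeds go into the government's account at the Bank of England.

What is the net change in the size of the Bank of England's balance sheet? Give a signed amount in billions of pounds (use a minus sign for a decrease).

+£146.5 billion

Bank of England balance sheet:
  Assets:      Securities +£15.5B, Foreign assets +£131B
  Liabilities: Bank reserves −£107.5B, Currency in circulation −£88B, Government deposits +£342B
Change in total Bank of England assets = +£146.5 billion.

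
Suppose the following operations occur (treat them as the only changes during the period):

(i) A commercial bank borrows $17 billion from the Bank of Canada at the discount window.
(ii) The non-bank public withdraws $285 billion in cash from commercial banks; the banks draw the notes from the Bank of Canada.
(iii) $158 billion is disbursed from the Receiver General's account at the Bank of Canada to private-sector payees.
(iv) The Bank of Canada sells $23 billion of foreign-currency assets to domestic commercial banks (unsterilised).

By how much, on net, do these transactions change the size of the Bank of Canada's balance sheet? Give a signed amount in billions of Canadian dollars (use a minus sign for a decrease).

Discount-window loan $17 billion: a Bank of Canada asset is acquired → +$17B.
Currency withdrawal $285 billion: only the composition of liabilities changes → 0.
Government spending $158 billion: only the composition of liabilities changes → 0.
FX sale $23 billion: a Bank of Canada asset is shed → −$23B.
Net: 17 + 0 + 0 − 23 = -$6 billion.

-$6 billion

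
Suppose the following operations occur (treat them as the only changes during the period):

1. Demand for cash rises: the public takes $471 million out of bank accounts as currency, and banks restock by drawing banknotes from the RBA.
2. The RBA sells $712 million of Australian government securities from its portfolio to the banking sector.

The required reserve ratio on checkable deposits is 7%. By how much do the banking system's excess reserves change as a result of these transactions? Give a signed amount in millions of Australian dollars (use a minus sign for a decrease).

-$1150.03 million

Currency withdrawal $471 million: reserves −$471M, deposits −$471M.
OMO sale (to banks) $712 million: reserves −$712M, deposits 0.
Totals: Δreserves = −$1183M, Δdeposits = −$471M.
Δrequired reserves = 7% × −$471M = −$32.97M.
Δexcess reserves = Δreserves − Δrequired = −$1183M − (−$32.97M) = -$1150.03 million.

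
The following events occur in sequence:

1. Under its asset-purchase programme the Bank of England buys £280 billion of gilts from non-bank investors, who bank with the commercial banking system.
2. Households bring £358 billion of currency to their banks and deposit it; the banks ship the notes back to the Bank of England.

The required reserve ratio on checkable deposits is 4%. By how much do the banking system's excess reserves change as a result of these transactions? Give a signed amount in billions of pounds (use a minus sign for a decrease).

+£612.48 billion

Asset purchase (from non-banks) £280 billion: reserves +£280B, deposits +£280B.
Currency deposit £358 billion: reserves +£358B, deposits +£358B.
Totals: Δreserves = +£638B, Δdeposits = +£638B.
Δrequired reserves = 4% × +£638B = +£25.52B.
Δexcess reserves = Δreserves − Δrequired = +£638B − (+£25.52B) = +£612.48 billion.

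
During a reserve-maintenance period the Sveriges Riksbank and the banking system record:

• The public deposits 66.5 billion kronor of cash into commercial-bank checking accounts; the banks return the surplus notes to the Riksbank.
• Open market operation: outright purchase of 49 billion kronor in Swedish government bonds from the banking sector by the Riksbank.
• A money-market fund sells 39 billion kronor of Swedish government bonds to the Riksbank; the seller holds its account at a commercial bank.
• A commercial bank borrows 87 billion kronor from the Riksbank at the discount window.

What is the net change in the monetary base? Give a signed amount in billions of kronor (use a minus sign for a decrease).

Riksbank balance sheet:
  Assets:      Securities +88B, Loans to banks +87B
  Liabilities: Bank reserves +241.5B, Currency in circulation −66.5B
Monetary base = currency + reserves: −66.5B + (+241.5B) = +175 billion.

+175 billion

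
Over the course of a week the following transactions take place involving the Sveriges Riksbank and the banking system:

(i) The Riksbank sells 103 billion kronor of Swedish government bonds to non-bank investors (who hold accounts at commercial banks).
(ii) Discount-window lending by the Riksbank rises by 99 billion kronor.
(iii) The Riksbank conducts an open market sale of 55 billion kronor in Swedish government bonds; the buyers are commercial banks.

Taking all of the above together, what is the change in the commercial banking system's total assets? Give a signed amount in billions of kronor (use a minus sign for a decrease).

Asset sale (to non-banks) 103 billion kronor: bank balance sheets shrink → −103B.
Discount-window loan 99 billion kronor: bank balance sheets expand → +99B.
OMO sale (to banks) 55 billion kronor: just an asset swap on bank balance sheets → 0.
Net: −103 + 99 + 0 = -4 billion.

-4 billion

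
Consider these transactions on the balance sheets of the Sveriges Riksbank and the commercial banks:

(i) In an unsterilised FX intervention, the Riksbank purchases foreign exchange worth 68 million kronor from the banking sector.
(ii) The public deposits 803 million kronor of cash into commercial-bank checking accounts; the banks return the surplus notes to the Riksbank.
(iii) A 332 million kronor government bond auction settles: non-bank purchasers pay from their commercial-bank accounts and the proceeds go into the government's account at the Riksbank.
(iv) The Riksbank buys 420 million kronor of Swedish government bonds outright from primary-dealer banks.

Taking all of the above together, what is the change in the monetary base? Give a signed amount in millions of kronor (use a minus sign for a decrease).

Riksbank balance sheet:
  Assets:      Securities +420M, Foreign assets +68M
  Liabilities: Bank reserves +959M, Currency in circulation −803M, Government deposits +332M
Commercial banking system:
  Assets:      Reserves at CB +959M, Securities −420M, Foreign assets −68M
  Liabilities: Checkable deposits +471M
Monetary base = currency + reserves: −803M + (+959M) = +156 million.

+156 million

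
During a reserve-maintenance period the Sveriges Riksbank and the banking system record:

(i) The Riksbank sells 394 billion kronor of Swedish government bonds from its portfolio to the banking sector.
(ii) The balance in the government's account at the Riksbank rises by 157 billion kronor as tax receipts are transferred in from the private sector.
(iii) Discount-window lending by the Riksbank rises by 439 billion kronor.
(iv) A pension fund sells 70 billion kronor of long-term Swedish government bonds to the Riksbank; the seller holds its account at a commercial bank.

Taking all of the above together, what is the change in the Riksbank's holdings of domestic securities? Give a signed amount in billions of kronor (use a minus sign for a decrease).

-324 billion

Riksbank balance sheet:
  Assets:      Securities −324B, Loans to banks +439B
  Liabilities: Bank reserves −42B, Government deposits +157B
So the change in the Riksbank's holdings of domestic securities is -324 billion.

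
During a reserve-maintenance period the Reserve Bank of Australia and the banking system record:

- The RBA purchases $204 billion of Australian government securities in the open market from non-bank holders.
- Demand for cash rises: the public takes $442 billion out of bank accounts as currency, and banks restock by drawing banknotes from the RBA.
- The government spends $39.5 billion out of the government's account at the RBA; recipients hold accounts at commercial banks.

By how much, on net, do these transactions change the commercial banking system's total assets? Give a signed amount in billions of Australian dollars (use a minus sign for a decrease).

Asset purchase (from non-banks) $204 billion: bank balance sheets expand → +$204B.
Currency withdrawal $442 billion: bank balance sheets shrink → −$442B.
Government spending $39.5 billion: bank balance sheets expand → +$39.5B.
Net: 204 − 442 + 39.5 = -$198.5 billion.

-$198.5 billion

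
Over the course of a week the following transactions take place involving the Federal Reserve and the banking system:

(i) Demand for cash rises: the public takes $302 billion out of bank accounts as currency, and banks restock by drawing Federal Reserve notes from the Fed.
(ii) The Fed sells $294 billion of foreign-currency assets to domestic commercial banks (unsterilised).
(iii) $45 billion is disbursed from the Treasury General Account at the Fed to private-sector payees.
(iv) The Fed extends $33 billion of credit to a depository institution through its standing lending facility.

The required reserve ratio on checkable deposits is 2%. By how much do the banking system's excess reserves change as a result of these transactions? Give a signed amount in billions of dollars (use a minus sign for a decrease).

-$512.86 billion

Currency withdrawal $302 billion: reserves −$302B, deposits −$302B.
FX sale $294 billion: reserves −$294B, deposits 0.
Government spending $45 billion: reserves +$45B, deposits +$45B.
Discount-window loan $33 billion: reserves +$33B, deposits 0.
Totals: Δreserves = −$518B, Δdeposits = −$257B.
Δrequired reserves = 2% × −$257B = −$5.14B.
Δexcess reserves = Δreserves − Δrequired = −$518B − (−$5.14B) = -$512.86 billion.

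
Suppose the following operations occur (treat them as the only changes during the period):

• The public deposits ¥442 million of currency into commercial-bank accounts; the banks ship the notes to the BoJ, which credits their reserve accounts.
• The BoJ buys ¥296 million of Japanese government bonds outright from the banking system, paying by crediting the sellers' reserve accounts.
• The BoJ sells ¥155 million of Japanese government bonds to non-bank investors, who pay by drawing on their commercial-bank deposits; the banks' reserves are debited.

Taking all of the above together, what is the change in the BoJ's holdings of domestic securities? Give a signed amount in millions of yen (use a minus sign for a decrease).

+¥141 million

Currency deposit ¥442 million: the BoJ's securities portfolio is untouched → 0.
OMO purchase (from banks) ¥296 million: securities added to the BoJ's portfolio → +¥296M.
Asset sale (to non-banks) ¥155 million: securities removed from the BoJ's portfolio → −¥155M.
Net: 0 + 296 − 155 = +¥141 million.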